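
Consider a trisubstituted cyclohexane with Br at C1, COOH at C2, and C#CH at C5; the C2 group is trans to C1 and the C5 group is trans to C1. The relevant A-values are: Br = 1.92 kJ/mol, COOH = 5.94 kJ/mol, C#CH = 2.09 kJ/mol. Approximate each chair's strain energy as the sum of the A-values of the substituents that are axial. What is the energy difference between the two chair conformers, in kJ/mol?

5.77 kJ/mol

Chair I (bromo axial, carboxyl axial, ethynyl equatorial): E = 7.86 kJ/mol.
Chair II (bromo equatorial, carboxyl equatorial, ethynyl axial): E = 2.09 kJ/mol.
ΔE = 7.86 − 2.09 = 5.77 kJ/mol; chair II is more stable.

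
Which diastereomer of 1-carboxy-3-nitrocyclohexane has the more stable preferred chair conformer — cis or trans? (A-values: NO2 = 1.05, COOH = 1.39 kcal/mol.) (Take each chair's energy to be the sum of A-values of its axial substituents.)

At 1,3 positions (parity same): cis → (e,e or a,a); trans → (a,e or e,a).
Best chair for cis: E = 0.00 kcal/mol; best chair for trans: E = 1.05 kcal/mol.
The cis isomer is lower by 1.05 kcal/mol.

cis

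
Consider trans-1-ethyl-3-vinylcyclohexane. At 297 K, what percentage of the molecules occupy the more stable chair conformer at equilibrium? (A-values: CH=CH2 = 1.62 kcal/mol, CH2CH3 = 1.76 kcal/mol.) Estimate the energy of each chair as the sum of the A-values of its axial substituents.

C1 and C3 have the same parity, so for the trans isomer the two substituents are one axial and one equatorial in each chair.
Chair I (vinyl axial, ethyl equatorial): E = 1.62 kcal/mol; chair II (vinyl equatorial, ethyl axial): E = 1.76 kcal/mol.
ΔG = 0.14 kcal/mol between the two chairs.
K = exp(ΔG/RT) with R = 1.987×10⁻³ kcal mol⁻¹ K⁻¹ and T = 297 K gives K ≈ 1.27.
Fraction in the lower-energy chair = K/(K+1) = 55.9%.

55.9%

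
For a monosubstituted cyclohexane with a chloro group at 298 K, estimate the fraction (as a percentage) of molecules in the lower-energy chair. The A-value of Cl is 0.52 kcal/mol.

70.6%

One chair has the chloro group axial (E = 0.52 kcal/mol) and the other has it equatorial (E = 0).
ΔG = 0.52 kcal/mol between the two chairs.
K = exp(ΔG/RT) with R = 1.987×10⁻³ kcal mol⁻¹ K⁻¹ and T = 298 K gives K ≈ 2.41.
Fraction in the lower-energy chair = K/(K+1) = 70.6%.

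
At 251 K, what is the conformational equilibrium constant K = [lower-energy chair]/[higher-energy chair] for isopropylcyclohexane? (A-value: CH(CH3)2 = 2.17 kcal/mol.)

K ≈ 77.6

One chair has the isopropyl group axial (E = 2.17 kcal/mol) and the other has it equatorial (E = 0).
ΔG = 2.17 kcal/mol between the two chairs.
K = exp(ΔG/RT) with R = 1.987×10⁻³ kcal mol⁻¹ K⁻¹ and T = 251 K gives K ≈ 77.6.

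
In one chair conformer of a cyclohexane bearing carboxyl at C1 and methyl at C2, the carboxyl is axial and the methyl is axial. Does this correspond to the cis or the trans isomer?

trans

C1 and C2 have opposite parity, so their axial bonds point in opposite directions.
With opposite-parity carbons, two substituents on the same face are one axial and one equatorial; opposite faces give both axial or both equatorial.
Here the groups are axial/axial → opposite face → trans.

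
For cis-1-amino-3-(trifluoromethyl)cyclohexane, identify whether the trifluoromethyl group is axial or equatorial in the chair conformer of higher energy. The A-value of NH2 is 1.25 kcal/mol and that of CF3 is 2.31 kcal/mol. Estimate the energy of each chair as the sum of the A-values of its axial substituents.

C1 and C3 have the same parity, so for the cis isomer the two substituents are e,e in one chair and a,a in the other.
Chair I (amino axial, trifluoromethyl axial): E = 3.56 kcal/mol.
Chair II (amino equatorial, trifluoromethyl equatorial): E = 0.00 kcal/mol.
Chair I is the less stable (higher-energy) conformer, and in that chair the trifluoromethyl group is axial.

axial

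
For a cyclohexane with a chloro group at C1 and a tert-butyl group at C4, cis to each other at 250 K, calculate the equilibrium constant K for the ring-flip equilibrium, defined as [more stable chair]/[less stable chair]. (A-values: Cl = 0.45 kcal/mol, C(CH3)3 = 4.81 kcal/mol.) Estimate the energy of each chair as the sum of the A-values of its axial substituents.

K ≈ 6484

C1 and C4 have opposite parity, so for the cis isomer the two substituents are one axial and one equatorial in each chair.
Chair I (chloro axial, tert-butyl equatorial): E = 0.45 kcal/mol; chair II (chloro equatorial, tert-butyl axial): E = 4.81 kcal/mol.
ΔG = 4.36 kcal/mol between the two chairs.
K = exp(ΔG/RT) with R = 1.987×10⁻³ kcal mol⁻¹ K⁻¹ and T = 250 K gives K ≈ 6.48e+03.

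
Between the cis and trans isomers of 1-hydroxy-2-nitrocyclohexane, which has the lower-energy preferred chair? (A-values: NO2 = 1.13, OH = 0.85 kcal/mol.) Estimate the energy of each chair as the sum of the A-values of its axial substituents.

trans

At 1,2 positions (parity opposite): cis → (a,e or e,a); trans → (e,e or a,a).
Best chair for cis: E = 0.85 kcal/mol; best chair for trans: E = 0.00 kcal/mol.
The trans isomer is lower by 0.85 kcal/mol.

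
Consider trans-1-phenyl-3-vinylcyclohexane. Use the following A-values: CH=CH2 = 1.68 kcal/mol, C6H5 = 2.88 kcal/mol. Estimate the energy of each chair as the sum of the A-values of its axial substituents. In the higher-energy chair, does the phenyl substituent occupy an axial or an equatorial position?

C1 and C3 have the same parity, so for the trans isomer the two substituents are one axial and one equatorial in each chair.
Chair I (vinyl axial, phenyl equatorial): E = 1.68 kcal/mol.
Chair II (vinyl equatorial, phenyl axial): E = 2.88 kcal/mol.
Chair II is the less stable (higher-energy) conformer, and in that chair the phenyl group is axial.

axial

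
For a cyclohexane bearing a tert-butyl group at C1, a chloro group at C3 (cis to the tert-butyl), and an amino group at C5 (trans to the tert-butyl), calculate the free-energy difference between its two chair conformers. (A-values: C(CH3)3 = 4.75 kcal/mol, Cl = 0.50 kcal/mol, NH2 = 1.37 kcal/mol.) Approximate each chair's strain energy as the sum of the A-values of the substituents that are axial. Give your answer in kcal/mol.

3.88 kcal/mol

Chair I (tert-butyl axial, chloro axial, amino equatorial): E = 5.25 kcal/mol.
Chair II (tert-butyl equatorial, chloro equatorial, amino axial): E = 1.37 kcal/mol.
ΔE = 5.25 − 1.37 = 3.88 kcal/mol; chair II is more stable.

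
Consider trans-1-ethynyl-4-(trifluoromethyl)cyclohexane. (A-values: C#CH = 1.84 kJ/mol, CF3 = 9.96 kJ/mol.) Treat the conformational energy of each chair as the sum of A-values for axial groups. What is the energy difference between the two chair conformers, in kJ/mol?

C1 and C4 have opposite parity, so for the trans isomer the two substituents are e,e in one chair and a,a in the other.
Chair I (ethynyl axial, trifluoromethyl axial): E = 11.80 kJ/mol.
Chair II (ethynyl equatorial, trifluoromethyl equatorial): E = 0.00 kJ/mol.
ΔE = 11.80 − 0.00 = 11.80 kJ/mol; chair II is more stable.

11.80 kJ/mol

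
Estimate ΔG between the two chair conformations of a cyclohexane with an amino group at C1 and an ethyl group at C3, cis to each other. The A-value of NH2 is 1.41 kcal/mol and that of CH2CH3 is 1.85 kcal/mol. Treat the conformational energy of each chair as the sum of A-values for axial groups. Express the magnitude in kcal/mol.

C1 and C3 have the same parity, so for the cis isomer the two substituents are e,e in one chair and a,a in the other.
Chair I (amino axial, ethyl axial): E = 3.26 kcal/mol.
Chair II (amino equatorial, ethyl equatorial): E = 0.00 kcal/mol.
ΔE = 3.26 − 0.00 = 3.26 kcal/mol; chair II is more stable.

3.26 kcal/mol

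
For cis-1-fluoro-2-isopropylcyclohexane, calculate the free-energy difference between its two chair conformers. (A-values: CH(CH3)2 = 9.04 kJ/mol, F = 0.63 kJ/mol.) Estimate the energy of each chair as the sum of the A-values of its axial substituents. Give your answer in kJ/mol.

8.41 kJ/mol

C1 and C2 have opposite parity, so for the cis isomer the two substituents are one axial and one equatorial in each chair.
Chair I (isopropyl axial, fluoro equatorial): E = 9.04 kJ/mol.
Chair II (isopropyl equatorial, fluoro axial): E = 0.63 kJ/mol.
ΔE = 9.04 − 0.63 = 8.41 kJ/mol; chair II is more stable.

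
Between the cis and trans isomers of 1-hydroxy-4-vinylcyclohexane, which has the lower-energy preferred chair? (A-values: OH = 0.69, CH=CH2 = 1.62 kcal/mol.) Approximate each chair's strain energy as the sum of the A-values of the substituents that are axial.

trans

At 1,4 positions (parity opposite): cis → (a,e or e,a); trans → (e,e or a,a).
Best chair for cis: E = 0.69 kcal/mol; best chair for trans: E = 0.00 kcal/mol.
The trans isomer is lower by 0.69 kcal/mol.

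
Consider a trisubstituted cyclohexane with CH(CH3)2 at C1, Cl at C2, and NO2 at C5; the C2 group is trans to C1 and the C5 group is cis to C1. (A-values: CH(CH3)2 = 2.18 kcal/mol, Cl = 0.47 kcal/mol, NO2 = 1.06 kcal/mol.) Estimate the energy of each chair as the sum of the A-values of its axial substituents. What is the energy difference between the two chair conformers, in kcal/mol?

3.71 kcal/mol

Chair I (isopropyl axial, chloro axial, nitro axial): E = 3.71 kcal/mol.
Chair II (isopropyl equatorial, chloro equatorial, nitro equatorial): E = 0.00 kcal/mol.
ΔE = 3.71 − 0.00 = 3.71 kcal/mol; chair II is more stable.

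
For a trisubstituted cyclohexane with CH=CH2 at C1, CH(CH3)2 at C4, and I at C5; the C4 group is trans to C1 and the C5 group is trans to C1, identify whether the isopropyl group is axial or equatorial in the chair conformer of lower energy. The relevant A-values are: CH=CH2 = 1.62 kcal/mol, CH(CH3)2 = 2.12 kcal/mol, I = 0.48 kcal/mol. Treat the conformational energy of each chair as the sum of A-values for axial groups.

Chair I (vinyl axial, isopropyl axial, iodo equatorial): E = 3.74 kcal/mol.
Chair II (vinyl equatorial, isopropyl equatorial, iodo axial): E = 0.48 kcal/mol.
Chair II is the more stable (lower-energy) conformer, and in that chair the isopropyl group is equatorial.

equatorial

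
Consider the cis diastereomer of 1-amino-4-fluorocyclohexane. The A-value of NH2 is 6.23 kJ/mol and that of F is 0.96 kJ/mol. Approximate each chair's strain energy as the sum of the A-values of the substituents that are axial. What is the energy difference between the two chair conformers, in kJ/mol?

5.27 kJ/mol

C1 and C4 have opposite parity, so for the cis isomer the two substituents are one axial and one equatorial in each chair.
Chair I (amino axial, fluoro equatorial): E = 6.23 kJ/mol.
Chair II (amino equatorial, fluoro axial): E = 0.96 kJ/mol.
ΔE = 6.23 − 0.96 = 5.27 kJ/mol; chair II is more stable.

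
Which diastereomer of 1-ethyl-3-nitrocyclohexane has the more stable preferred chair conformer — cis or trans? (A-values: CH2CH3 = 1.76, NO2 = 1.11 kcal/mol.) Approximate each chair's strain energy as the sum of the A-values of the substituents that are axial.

cis

At 1,3 positions (parity same): cis → (e,e or a,a); trans → (a,e or e,a).
Best chair for cis: E = 0.00 kcal/mol; best chair for trans: E = 1.11 kcal/mol.
The cis isomer is lower by 1.11 kcal/mol.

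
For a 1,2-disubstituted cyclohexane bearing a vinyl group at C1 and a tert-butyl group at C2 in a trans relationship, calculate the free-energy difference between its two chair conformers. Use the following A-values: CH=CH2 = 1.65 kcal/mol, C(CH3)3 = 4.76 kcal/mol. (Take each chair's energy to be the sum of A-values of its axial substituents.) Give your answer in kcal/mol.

6.41 kcal/mol

C1 and C2 have opposite parity, so for the trans isomer the two substituents are e,e in one chair and a,a in the other.
Chair I (vinyl axial, tert-butyl axial): E = 6.41 kcal/mol.
Chair II (vinyl equatorial, tert-butyl equatorial): E = 0.00 kcal/mol.
ΔE = 6.41 − 0.00 = 6.41 kcal/mol; chair II is more stable.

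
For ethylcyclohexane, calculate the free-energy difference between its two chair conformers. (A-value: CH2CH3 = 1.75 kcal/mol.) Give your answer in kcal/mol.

A monosubstituted cyclohexane has one chair with the ethyl group axial (E = A = 1.75 kcal/mol) and one with it equatorial (E = 0).
ΔE = 1.75 − 0 = 1.75 kcal/mol.

1.75 kcal/mol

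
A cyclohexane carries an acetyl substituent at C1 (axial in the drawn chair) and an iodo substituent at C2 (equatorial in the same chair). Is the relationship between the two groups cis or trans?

cis

C1 and C2 have opposite parity, so their axial bonds point in opposite directions.
With opposite-parity carbons, two substituents on the same face are one axial and one equatorial; opposite faces give both axial or both equatorial.
Here the groups are axial/equatorial → same face → cis.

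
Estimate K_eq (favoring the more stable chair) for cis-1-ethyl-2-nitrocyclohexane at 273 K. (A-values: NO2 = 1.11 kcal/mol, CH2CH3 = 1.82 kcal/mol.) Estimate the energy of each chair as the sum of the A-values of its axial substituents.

K ≈ 3.70

C1 and C2 have opposite parity, so for the cis isomer the two substituents are one axial and one equatorial in each chair.
Chair I (nitro axial, ethyl equatorial): E = 1.11 kcal/mol; chair II (nitro equatorial, ethyl axial): E = 1.82 kcal/mol.
ΔG = 0.71 kcal/mol between the two chairs.
K = exp(ΔG/RT) with R = 1.987×10⁻³ kcal mol⁻¹ K⁻¹ and T = 273 K gives K ≈ 3.7.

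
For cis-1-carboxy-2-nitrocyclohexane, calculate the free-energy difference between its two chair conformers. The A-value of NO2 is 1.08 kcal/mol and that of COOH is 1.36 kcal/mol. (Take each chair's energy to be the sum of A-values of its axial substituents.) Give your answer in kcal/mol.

C1 and C2 have opposite parity, so for the cis isomer the two substituents are one axial and one equatorial in each chair.
Chair I (nitro axial, carboxyl equatorial): E = 1.08 kcal/mol.
Chair II (nitro equatorial, carboxyl axial): E = 1.36 kcal/mol.
ΔE = 1.36 − 1.08 = 0.28 kcal/mol; chair I is more stable.

0.28 kcal/mol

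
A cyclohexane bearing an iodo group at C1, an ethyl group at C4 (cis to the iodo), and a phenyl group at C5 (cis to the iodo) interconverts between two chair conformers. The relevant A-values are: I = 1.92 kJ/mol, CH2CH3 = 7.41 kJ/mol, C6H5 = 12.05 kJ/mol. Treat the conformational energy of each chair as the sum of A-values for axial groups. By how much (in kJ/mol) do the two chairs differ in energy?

Chair I (iodo axial, ethyl equatorial, phenyl axial): E = 13.97 kJ/mol.
Chair II (iodo equatorial, ethyl axial, phenyl equatorial): E = 7.41 kJ/mol.
ΔE = 13.97 − 7.41 = 6.56 kJ/mol; chair II is more stable.

6.56 kJ/mol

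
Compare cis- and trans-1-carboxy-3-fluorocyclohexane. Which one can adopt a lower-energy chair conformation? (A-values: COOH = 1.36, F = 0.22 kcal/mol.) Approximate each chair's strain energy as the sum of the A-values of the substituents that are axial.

At 1,3 positions (parity same): cis → (e,e or a,a); trans → (a,e or e,a).
Best chair for cis: E = 0.00 kcal/mol; best chair for trans: E = 0.22 kcal/mol.
The cis isomer is lower by 0.22 kcal/mol.

cis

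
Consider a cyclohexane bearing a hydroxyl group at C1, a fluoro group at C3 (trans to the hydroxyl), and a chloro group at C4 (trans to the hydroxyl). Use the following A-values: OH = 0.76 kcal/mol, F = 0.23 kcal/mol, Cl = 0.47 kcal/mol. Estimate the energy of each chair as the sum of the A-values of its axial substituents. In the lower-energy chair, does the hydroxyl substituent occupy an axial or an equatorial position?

Chair I (hydroxyl axial, fluoro equatorial, chloro axial): E = 1.23 kcal/mol.
Chair II (hydroxyl equatorial, fluoro axial, chloro equatorial): E = 0.23 kcal/mol.
Chair II is the more stable (lower-energy) conformer, and in that chair the hydroxyl group is equatorial.

equatorial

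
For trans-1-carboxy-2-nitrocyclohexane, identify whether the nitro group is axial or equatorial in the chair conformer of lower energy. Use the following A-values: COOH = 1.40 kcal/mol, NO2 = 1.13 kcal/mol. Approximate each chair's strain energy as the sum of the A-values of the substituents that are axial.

equatorial

C1 and C2 have opposite parity, so for the trans isomer the two substituents are e,e in one chair and a,a in the other.
Chair I (carboxyl axial, nitro axial): E = 2.53 kcal/mol.
Chair II (carboxyl equatorial, nitro equatorial): E = 0.00 kcal/mol.
Chair II is the more stable (lower-energy) conformer, and in that chair the nitro group is equatorial.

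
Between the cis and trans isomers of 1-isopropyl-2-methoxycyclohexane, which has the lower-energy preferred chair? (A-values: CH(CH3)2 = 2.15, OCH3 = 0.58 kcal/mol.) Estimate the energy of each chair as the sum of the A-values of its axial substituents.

At 1,2 positions (parity opposite): cis → (a,e or e,a); trans → (e,e or a,a).
Best chair for cis: E = 0.58 kcal/mol; best chair for trans: E = 0.00 kcal/mol.
The trans isomer is lower by 0.58 kcal/mol.

trans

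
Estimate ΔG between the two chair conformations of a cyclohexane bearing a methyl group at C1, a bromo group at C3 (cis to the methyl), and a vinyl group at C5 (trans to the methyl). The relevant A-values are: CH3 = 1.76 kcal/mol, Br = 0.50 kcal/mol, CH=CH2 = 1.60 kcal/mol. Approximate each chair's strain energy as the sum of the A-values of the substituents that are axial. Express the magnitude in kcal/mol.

0.66 kcal/mol

Chair I (methyl axial, bromo axial, vinyl equatorial): E = 2.26 kcal/mol.
Chair II (methyl equatorial, bromo equatorial, vinyl axial): E = 1.60 kcal/mol.
ΔE = 2.26 − 1.60 = 0.66 kcal/mol; chair II is more stable.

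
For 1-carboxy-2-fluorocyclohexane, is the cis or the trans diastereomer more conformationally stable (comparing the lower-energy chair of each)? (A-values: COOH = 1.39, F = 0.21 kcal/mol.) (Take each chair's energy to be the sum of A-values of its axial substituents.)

At 1,2 positions (parity opposite): cis → (a,e or e,a); trans → (e,e or a,a).
Best chair for cis: E = 0.21 kcal/mol; best chair for trans: E = 0.00 kcal/mol.
The trans isomer is lower by 0.21 kcal/mol.

trans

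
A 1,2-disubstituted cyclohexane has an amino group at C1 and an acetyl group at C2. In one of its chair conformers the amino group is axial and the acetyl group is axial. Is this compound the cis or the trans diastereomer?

C1 and C2 have opposite parity, so their axial bonds point in opposite directions.
With opposite-parity carbons, two substituents on the same face are one axial and one equatorial; opposite faces give both axial or both equatorial.
Here the groups are axial/axial → opposite face → trans.

trans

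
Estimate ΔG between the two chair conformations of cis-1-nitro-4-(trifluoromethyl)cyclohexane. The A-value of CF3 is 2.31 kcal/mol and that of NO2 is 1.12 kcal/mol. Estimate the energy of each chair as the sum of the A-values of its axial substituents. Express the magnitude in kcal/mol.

1.19 kcal/mol

C1 and C4 have opposite parity, so for the cis isomer the two substituents are one axial and one equatorial in each chair.
Chair I (trifluoromethyl axial, nitro equatorial): E = 2.31 kcal/mol.
Chair II (trifluoromethyl equatorial, nitro axial): E = 1.12 kcal/mol.
ΔE = 2.31 − 1.12 = 1.19 kcal/mol; chair II is more stable.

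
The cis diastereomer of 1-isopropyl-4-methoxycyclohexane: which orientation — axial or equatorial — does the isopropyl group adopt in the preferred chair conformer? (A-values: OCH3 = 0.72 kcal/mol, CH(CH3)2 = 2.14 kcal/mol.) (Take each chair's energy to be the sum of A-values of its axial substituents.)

C1 and C4 have opposite parity, so for the cis isomer the two substituents are one axial and one equatorial in each chair.
Chair I (methoxy axial, isopropyl equatorial): E = 0.72 kcal/mol.
Chair II (methoxy equatorial, isopropyl axial): E = 2.14 kcal/mol.
Chair I is the more stable (lower-energy) conformer, and in that chair the isopropyl group is equatorial.

equatorial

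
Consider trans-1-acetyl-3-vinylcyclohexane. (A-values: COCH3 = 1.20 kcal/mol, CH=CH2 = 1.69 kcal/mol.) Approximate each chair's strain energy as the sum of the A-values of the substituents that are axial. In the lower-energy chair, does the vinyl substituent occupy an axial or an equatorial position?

equatorial

C1 and C3 have the same parity, so for the trans isomer the two substituents are one axial and one equatorial in each chair.
Chair I (acetyl axial, vinyl equatorial): E = 1.20 kcal/mol.
Chair II (acetyl equatorial, vinyl axial): E = 1.69 kcal/mol.
Chair I is the more stable (lower-energy) conformer, and in that chair the vinyl group is equatorial.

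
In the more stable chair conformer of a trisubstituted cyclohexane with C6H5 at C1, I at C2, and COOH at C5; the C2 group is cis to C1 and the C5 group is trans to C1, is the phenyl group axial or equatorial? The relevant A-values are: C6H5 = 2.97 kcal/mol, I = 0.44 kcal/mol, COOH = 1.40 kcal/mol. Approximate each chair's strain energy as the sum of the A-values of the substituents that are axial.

equatorial

Chair I (phenyl axial, iodo equatorial, carboxyl equatorial): E = 2.97 kcal/mol.
Chair II (phenyl equatorial, iodo axial, carboxyl axial): E = 1.84 kcal/mol.
Chair II is the more stable (lower-energy) conformer, and in that chair the phenyl group is equatorial.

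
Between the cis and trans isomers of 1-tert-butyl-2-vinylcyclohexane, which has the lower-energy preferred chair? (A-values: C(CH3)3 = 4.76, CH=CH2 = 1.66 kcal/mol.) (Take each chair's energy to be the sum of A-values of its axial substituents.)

At 1,2 positions (parity opposite): cis → (a,e or e,a); trans → (e,e or a,a).
Best chair for cis: E = 1.66 kcal/mol; best chair for trans: E = 0.00 kcal/mol.
The trans isomer is lower by 1.66 kcal/mol.

trans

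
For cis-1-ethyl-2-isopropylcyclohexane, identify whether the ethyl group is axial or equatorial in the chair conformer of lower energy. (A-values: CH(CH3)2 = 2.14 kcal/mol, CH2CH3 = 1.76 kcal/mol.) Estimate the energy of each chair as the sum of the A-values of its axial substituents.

C1 and C2 have opposite parity, so for the cis isomer the two substituents are one axial and one equatorial in each chair.
Chair I (isopropyl axial, ethyl equatorial): E = 2.14 kcal/mol.
Chair II (isopropyl equatorial, ethyl axial): E = 1.76 kcal/mol.
Chair II is the more stable (lower-energy) conformer, and in that chair the ethyl group is axial.

axial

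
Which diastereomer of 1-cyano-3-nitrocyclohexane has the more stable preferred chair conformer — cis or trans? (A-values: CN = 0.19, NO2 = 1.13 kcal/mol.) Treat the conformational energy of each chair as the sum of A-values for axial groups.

cis

At 1,3 positions (parity same): cis → (e,e or a,a); trans → (a,e or e,a).
Best chair for cis: E = 0.00 kcal/mol; best chair for trans: E = 0.19 kcal/mol.
The cis isomer is lower by 0.19 kcal/mol.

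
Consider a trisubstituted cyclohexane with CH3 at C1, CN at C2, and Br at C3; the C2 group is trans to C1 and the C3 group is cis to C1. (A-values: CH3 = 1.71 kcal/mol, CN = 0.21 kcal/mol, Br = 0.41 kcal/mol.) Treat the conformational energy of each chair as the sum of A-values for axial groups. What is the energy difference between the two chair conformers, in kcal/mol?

Chair I (methyl axial, cyano axial, bromo axial): E = 2.33 kcal/mol.
Chair II (methyl equatorial, cyano equatorial, bromo equatorial): E = 0.00 kcal/mol.
ΔE = 2.33 − 0.00 = 2.33 kcal/mol; chair II is more stable.

2.33 kcal/mol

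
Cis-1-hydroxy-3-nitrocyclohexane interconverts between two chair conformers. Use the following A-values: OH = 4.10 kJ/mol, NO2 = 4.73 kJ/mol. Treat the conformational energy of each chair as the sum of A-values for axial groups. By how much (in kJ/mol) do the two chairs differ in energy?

8.83 kJ/mol

C1 and C3 have the same parity, so for the cis isomer the two substituents are e,e in one chair and a,a in the other.
Chair I (hydroxyl axial, nitro axial): E = 8.83 kJ/mol.
Chair II (hydroxyl equatorial, nitro equatorial): E = 0.00 kJ/mol.
ΔE = 8.83 − 0.00 = 8.83 kJ/mol; chair II is more stable.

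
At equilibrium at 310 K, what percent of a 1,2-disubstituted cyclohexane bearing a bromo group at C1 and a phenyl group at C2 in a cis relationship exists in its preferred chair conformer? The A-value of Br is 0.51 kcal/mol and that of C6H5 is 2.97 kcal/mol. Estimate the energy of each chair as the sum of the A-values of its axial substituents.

C1 and C2 have opposite parity, so for the cis isomer the two substituents are one axial and one equatorial in each chair.
Chair I (bromo axial, phenyl equatorial): E = 0.51 kcal/mol; chair II (bromo equatorial, phenyl axial): E = 2.97 kcal/mol.
ΔG = 2.46 kcal/mol between the two chairs.
K = exp(ΔG/RT) with R = 1.987×10⁻³ kcal mol⁻¹ K⁻¹ and T = 310 K gives K ≈ 54.3.
Fraction in the lower-energy chair = K/(K+1) = 98.2%.

98.2%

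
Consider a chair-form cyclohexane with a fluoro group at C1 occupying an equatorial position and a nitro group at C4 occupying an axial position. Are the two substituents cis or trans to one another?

C1 and C4 have opposite parity, so their axial bonds point in opposite directions.
With opposite-parity carbons, two substituents on the same face are one axial and one equatorial; opposite faces give both axial or both equatorial.
Here the groups are equatorial/axial → same face → cis.

cis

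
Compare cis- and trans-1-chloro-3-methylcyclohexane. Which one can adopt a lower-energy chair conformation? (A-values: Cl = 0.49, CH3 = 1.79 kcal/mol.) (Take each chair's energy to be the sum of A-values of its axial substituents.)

cis

At 1,3 positions (parity same): cis → (e,e or a,a); trans → (a,e or e,a).
Best chair for cis: E = 0.00 kcal/mol; best chair for trans: E = 0.49 kcal/mol.
The cis isomer is lower by 0.49 kcal/mol.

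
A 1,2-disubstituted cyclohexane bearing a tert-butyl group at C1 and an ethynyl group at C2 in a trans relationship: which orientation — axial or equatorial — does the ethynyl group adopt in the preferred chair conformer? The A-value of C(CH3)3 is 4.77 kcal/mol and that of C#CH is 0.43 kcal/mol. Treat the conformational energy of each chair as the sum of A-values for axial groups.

equatorial

C1 and C2 have opposite parity, so for the trans isomer the two substituents are e,e in one chair and a,a in the other.
Chair I (tert-butyl axial, ethynyl axial): E = 5.20 kcal/mol.
Chair II (tert-butyl equatorial, ethynyl equatorial): E = 0.00 kcal/mol.
Chair II is the more stable (lower-energy) conformer, and in that chair the ethynyl group is equatorial.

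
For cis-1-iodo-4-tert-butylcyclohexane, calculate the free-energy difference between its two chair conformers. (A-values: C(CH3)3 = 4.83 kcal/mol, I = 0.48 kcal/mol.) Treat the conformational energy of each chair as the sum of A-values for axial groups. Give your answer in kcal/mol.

C1 and C4 have opposite parity, so for the cis isomer the two substituents are one axial and one equatorial in each chair.
Chair I (tert-butyl axial, iodo equatorial): E = 4.83 kcal/mol.
Chair II (tert-butyl equatorial, iodo axial): E = 0.48 kcal/mol.
ΔE = 4.83 − 0.48 = 4.35 kcal/mol; chair II is more stable.

4.35 kcal/mol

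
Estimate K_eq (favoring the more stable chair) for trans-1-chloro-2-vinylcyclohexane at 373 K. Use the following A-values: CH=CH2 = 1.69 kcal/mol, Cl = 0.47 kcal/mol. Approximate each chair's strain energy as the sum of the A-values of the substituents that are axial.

K ≈ 18.4

C1 and C2 have opposite parity, so for the trans isomer the two substituents are e,e in one chair and a,a in the other.
Chair I (vinyl axial, chloro axial): E = 2.16 kcal/mol; chair II (vinyl equatorial, chloro equatorial): E = 0.00 kcal/mol.
ΔG = 2.16 kcal/mol between the two chairs.
K = exp(ΔG/RT) with R = 1.987×10⁻³ kcal mol⁻¹ K⁻¹ and T = 373 K gives K ≈ 18.4.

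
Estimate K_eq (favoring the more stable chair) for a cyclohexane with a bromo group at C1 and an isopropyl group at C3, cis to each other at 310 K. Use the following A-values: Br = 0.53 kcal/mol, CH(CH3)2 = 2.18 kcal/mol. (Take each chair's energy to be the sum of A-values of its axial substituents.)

K ≈ 81.4

C1 and C3 have the same parity, so for the cis isomer the two substituents are e,e in one chair and a,a in the other.
Chair I (bromo axial, isopropyl axial): E = 2.71 kcal/mol; chair II (bromo equatorial, isopropyl equatorial): E = 0.00 kcal/mol.
ΔG = 2.71 kcal/mol between the two chairs.
K = exp(ΔG/RT) with R = 1.987×10⁻³ kcal mol⁻¹ K⁻¹ and T = 310 K gives K ≈ 81.4.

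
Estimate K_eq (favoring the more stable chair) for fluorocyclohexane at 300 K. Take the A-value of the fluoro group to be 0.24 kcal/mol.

One chair has the fluoro group axial (E = 0.24 kcal/mol) and the other has it equatorial (E = 0).
ΔG = 0.24 kcal/mol between the two chairs.
K = exp(ΔG/RT) with R = 1.987×10⁻³ kcal mol⁻¹ K⁻¹ and T = 300 K gives K ≈ 1.5.

K ≈ 1.50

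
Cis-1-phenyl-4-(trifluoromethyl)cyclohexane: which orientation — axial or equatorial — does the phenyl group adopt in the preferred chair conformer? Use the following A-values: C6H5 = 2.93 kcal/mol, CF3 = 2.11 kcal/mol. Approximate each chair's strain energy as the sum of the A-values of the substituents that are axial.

C1 and C4 have opposite parity, so for the cis isomer the two substituents are one axial and one equatorial in each chair.
Chair I (phenyl axial, trifluoromethyl equatorial): E = 2.93 kcal/mol.
Chair II (phenyl equatorial, trifluoromethyl axial): E = 2.11 kcal/mol.
Chair II is the more stable (lower-energy) conformer, and in that chair the phenyl group is equatorial.

equatorial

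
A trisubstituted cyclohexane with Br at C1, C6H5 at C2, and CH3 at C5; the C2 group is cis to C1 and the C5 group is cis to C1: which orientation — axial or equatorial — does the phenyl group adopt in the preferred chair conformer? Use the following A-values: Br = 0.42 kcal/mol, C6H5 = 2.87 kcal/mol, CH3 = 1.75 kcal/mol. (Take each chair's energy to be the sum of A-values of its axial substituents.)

equatorial

Chair I (bromo axial, phenyl equatorial, methyl axial): E = 2.17 kcal/mol.
Chair II (bromo equatorial, phenyl axial, methyl equatorial): E = 2.87 kcal/mol.
Chair I is the more stable (lower-energy) conformer, and in that chair the phenyl group is equatorial.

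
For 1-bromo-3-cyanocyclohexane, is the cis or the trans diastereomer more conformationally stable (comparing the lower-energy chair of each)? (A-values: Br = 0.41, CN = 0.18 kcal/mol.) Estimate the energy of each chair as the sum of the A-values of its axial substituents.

At 1,3 positions (parity same): cis → (e,e or a,a); trans → (a,e or e,a).
Best chair for cis: E = 0.00 kcal/mol; best chair for trans: E = 0.18 kcal/mol.
The cis isomer is lower by 0.18 kcal/mol.

cis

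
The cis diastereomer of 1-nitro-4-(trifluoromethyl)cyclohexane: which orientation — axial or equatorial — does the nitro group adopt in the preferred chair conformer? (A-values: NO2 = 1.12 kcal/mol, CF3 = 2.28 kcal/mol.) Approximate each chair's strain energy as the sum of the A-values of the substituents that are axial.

axial

C1 and C4 have opposite parity, so for the cis isomer the two substituents are one axial and one equatorial in each chair.
Chair I (nitro axial, trifluoromethyl equatorial): E = 1.12 kcal/mol.
Chair II (nitro equatorial, trifluoromethyl axial): E = 2.28 kcal/mol.
Chair I is the more stable (lower-energy) conformer, and in that chair the nitro group is axial.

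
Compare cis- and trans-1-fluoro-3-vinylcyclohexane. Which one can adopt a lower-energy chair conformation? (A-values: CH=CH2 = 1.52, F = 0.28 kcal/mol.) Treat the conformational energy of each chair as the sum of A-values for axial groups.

At 1,3 positions (parity same): cis → (e,e or a,a); trans → (a,e or e,a).
Best chair for cis: E = 0.00 kcal/mol; best chair for trans: E = 0.28 kcal/mol.
The cis isomer is lower by 0.28 kcal/mol.

cis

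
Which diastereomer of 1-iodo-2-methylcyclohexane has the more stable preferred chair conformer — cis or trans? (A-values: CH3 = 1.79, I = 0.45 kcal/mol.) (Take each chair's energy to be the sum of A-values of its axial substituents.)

At 1,2 positions (parity opposite): cis → (a,e or e,a); trans → (e,e or a,a).
Best chair for cis: E = 0.45 kcal/mol; best chair for trans: E = 0.00 kcal/mol.
The trans isomer is lower by 0.45 kcal/mol.

trans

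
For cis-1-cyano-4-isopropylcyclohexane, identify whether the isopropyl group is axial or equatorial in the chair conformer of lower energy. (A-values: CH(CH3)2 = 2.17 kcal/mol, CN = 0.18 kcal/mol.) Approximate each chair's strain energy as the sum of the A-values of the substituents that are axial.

equatorial

C1 and C4 have opposite parity, so for the cis isomer the two substituents are one axial and one equatorial in each chair.
Chair I (isopropyl axial, cyano equatorial): E = 2.17 kcal/mol.
Chair II (isopropyl equatorial, cyano axial): E = 0.18 kcal/mol.
Chair II is the more stable (lower-energy) conformer, and in that chair the isopropyl group is equatorial.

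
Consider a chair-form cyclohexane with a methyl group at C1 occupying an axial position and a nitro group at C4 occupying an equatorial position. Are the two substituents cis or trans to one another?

C1 and C4 have opposite parity, so their axial bonds point in opposite directions.
With opposite-parity carbons, two substituents on the same face are one axial and one equatorial; opposite faces give both axial or both equatorial.
Here the groups are axial/equatorial → same face → cis.

cis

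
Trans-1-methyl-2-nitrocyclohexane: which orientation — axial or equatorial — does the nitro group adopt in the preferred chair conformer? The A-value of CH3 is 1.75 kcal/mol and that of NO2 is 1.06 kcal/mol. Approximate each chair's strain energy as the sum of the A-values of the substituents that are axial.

equatorial

C1 and C2 have opposite parity, so for the trans isomer the two substituents are e,e in one chair and a,a in the other.
Chair I (methyl axial, nitro axial): E = 2.81 kcal/mol.
Chair II (methyl equatorial, nitro equatorial): E = 0.00 kcal/mol.
Chair II is the more stable (lower-energy) conformer, and in that chair the nitro group is equatorial.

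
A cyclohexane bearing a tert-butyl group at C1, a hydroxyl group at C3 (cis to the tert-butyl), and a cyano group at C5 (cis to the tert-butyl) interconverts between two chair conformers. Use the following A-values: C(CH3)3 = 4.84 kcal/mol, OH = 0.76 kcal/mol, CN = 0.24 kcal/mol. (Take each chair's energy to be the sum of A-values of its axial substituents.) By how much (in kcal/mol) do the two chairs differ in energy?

5.84 kcal/mol

Chair I (tert-butyl axial, hydroxyl axial, cyano axial): E = 5.84 kcal/mol.
Chair II (tert-butyl equatorial, hydroxyl equatorial, cyano equatorial): E = 0.00 kcal/mol.
ΔE = 5.84 − 0.00 = 5.84 kcal/mol; chair II is more stable.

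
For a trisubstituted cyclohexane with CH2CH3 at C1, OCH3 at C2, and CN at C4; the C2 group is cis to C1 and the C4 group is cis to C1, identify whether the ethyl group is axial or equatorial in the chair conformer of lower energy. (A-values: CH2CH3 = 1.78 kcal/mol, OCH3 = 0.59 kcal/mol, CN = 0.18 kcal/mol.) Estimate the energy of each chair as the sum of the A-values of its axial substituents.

Chair I (ethyl axial, methoxy equatorial, cyano equatorial): E = 1.78 kcal/mol.
Chair II (ethyl equatorial, methoxy axial, cyano axial): E = 0.77 kcal/mol.
Chair II is the more stable (lower-energy) conformer, and in that chair the ethyl group is equatorial.

equatorial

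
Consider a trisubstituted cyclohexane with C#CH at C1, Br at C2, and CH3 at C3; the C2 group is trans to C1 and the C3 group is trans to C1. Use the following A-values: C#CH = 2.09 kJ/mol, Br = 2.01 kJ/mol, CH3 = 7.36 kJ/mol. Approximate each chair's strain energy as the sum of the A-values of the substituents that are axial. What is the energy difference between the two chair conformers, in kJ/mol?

3.26 kJ/mol

Chair I (ethynyl axial, bromo axial, methyl equatorial): E = 4.10 kJ/mol.
Chair II (ethynyl equatorial, bromo equatorial, methyl axial): E = 7.36 kJ/mol.
ΔE = 7.36 − 4.10 = 3.26 kJ/mol; chair I is more stable.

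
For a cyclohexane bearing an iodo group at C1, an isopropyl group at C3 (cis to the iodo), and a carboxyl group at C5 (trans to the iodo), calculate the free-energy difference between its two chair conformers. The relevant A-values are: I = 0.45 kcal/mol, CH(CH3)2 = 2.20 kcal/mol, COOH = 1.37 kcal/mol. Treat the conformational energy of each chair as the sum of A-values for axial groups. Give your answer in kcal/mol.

Chair I (iodo axial, isopropyl axial, carboxyl equatorial): E = 2.65 kcal/mol.
Chair II (iodo equatorial, isopropyl equatorial, carboxyl axial): E = 1.37 kcal/mol.
ΔE = 2.65 − 1.37 = 1.28 kcal/mol; chair II is more stable.

1.28 kcal/mol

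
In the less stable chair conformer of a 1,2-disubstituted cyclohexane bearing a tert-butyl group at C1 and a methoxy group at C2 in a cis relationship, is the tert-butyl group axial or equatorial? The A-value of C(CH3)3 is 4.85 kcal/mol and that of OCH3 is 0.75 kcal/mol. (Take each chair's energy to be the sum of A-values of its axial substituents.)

C1 and C2 have opposite parity, so for the cis isomer the two substituents are one axial and one equatorial in each chair.
Chair I (tert-butyl axial, methoxy equatorial): E = 4.85 kcal/mol.
Chair II (tert-butyl equatorial, methoxy axial): E = 0.75 kcal/mol.
Chair I is the less stable (higher-energy) conformer, and in that chair the tert-butyl group is axial.

axial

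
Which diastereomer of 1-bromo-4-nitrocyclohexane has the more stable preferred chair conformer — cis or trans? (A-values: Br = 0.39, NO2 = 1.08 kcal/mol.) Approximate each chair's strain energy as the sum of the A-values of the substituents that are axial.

trans

At 1,4 positions (parity opposite): cis → (a,e or e,a); trans → (e,e or a,a).
Best chair for cis: E = 0.39 kcal/mol; best chair for trans: E = 0.00 kcal/mol.
The trans isomer is lower by 0.39 kcal/mol.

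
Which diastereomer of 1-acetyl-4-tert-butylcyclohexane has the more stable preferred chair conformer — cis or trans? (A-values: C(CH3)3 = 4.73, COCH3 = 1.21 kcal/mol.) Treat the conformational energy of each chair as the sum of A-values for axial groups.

At 1,4 positions (parity opposite): cis → (a,e or e,a); trans → (e,e or a,a).
Best chair for cis: E = 1.21 kcal/mol; best chair for trans: E = 0.00 kcal/mol.
The trans isomer is lower by 1.21 kcal/mol.

trans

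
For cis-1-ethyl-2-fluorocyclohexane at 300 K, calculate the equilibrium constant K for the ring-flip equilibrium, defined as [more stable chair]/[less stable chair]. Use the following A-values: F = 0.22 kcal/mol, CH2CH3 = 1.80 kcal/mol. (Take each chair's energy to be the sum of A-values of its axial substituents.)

C1 and C2 have opposite parity, so for the cis isomer the two substituents are one axial and one equatorial in each chair.
Chair I (fluoro axial, ethyl equatorial): E = 0.22 kcal/mol; chair II (fluoro equatorial, ethyl axial): E = 1.80 kcal/mol.
ΔG = 1.58 kcal/mol between the two chairs.
K = exp(ΔG/RT) with R = 1.987×10⁻³ kcal mol⁻¹ K⁻¹ and T = 300 K gives K ≈ 14.2.

K ≈ 14.2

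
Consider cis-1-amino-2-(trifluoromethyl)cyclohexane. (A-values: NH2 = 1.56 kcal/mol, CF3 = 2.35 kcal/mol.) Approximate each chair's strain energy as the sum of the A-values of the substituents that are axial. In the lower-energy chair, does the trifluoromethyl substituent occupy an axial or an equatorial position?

C1 and C2 have opposite parity, so for the cis isomer the two substituents are one axial and one equatorial in each chair.
Chair I (amino axial, trifluoromethyl equatorial): E = 1.56 kcal/mol.
Chair II (amino equatorial, trifluoromethyl axial): E = 2.35 kcal/mol.
Chair I is the more stable (lower-energy) conformer, and in that chair the trifluoromethyl group is equatorial.

equatorial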